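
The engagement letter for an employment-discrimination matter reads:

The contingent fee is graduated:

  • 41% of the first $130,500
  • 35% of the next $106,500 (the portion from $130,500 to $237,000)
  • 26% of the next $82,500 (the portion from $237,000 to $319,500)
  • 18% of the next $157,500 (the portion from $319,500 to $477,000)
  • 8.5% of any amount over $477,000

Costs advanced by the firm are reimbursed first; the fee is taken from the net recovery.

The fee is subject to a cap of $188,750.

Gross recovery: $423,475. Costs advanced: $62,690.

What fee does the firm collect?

$119,661.30

Fee base (net of costs): $423,475 − $62,690 = $360,785
First $130,500 at 41% = $53,505.00
Next $106,500 at 35% = $37,275.00
Next $82,500 at 26% = $21,450.00
Remaining $41,285 at 18% = $7,431.30
Fee: $53,505.00 + $37,275.00 + $21,450.00 + $7,431.30 = $119,661.30
$119,661.30 is under the $188,750 cap.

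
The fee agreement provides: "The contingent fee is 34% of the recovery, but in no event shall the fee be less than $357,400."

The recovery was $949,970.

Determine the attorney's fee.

34% of $949,970 = $322,989.80
That is below the $357,400 minimum, so the minimum applies.

$357,400.00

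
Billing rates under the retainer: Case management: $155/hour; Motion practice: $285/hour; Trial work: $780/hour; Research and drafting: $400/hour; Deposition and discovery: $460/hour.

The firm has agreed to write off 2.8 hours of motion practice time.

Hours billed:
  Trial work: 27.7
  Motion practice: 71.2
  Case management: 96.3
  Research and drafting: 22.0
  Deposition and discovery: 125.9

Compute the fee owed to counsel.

$122,740.50

Case management: 96.3 × $155 = $14,926.50
Motion practice: 71.2 × $285 = $20,292.00
Trial work: 27.7 × $780 = $21,606.00
Research and drafting: 22.0 × $400 = $8,800.00
Deposition and discovery: 125.9 × $460 = $57,914.00
Subtotal: $123,538.50
Write-off: 2.8 × $285 = $798.00
Total: $123,538.50 − $798.00 = $122,740.50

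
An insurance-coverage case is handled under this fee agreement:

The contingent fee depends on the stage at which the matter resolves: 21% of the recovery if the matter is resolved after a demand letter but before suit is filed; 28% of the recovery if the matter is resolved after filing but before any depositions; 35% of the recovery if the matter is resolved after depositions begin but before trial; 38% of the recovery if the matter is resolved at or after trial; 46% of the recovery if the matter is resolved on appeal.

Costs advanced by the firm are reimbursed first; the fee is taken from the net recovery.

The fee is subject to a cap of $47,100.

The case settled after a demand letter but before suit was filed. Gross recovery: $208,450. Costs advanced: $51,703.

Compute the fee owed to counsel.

Fee base (net of costs): $208,450 − $51,703 = $156,747
The matter settled after a demand letter but before suit was filed, so the 21% rate applies.
$156,747 × 21% = $32,916.87
$32,916.87 is under the $47,100 cap.

$32,916.87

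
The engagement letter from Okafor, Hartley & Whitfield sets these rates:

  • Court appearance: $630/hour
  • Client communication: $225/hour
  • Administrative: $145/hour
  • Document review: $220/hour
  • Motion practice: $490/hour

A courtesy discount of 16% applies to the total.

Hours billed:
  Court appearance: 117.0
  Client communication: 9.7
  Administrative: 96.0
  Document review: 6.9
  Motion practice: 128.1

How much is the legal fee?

Court appearance: 117.0 × $630 = $73,710.00
Client communication: 9.7 × $225 = $2,182.50
Administrative: 96.0 × $145 = $13,920.00
Document review: 6.9 × $220 = $1,518.00
Motion practice: 128.1 × $490 = $62,769.00
Subtotal: $154,099.50
Less 16% discount: −$24,655.92
Total: $154,099.50 − $24,655.92 = $129,443.58

$129,443.58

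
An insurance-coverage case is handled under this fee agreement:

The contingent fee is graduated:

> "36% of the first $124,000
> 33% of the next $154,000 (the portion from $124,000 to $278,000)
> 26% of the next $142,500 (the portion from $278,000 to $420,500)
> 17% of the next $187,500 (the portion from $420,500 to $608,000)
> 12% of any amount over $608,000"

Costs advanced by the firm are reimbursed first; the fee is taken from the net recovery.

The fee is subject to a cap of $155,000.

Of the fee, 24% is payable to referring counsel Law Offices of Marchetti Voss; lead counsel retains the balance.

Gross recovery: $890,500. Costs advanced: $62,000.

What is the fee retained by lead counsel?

$117,800.00

Fee base (net of costs): $890,500 − $62,000 = $828,500
First $124,000 at 36% = $44,640.00
Next $154,000 at 33% = $50,820.00
Next $142,500 at 26% = $37,050.00
Next $187,500 at 17% = $31,875.00
Remaining $220,500 at 12% = $26,460.00
Fee: $44,640.00 + $50,820.00 + $37,050.00 + $31,875.00 + $26,460.00 = $190,845.00
$190,845.00 exceeds the $155,000 cap, so the fee is capped at $155,000.00.
Referral share: 24% of $155,000.00 = $37,200.00; lead counsel retains $155,000.00 − $37,200.00 = $117,800.00.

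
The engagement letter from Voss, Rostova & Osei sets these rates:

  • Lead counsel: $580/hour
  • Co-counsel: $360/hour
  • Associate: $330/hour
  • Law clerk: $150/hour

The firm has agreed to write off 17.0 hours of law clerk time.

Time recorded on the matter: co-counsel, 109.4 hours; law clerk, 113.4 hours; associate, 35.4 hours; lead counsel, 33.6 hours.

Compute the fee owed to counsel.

$85,014.00

Lead counsel: 33.6 × $580 = $19,488.00
Co-counsel: 109.4 × $360 = $39,384.00
Associate: 35.4 × $330 = $11,682.00
Law clerk: 113.4 × $150 = $17,010.00
Subtotal: $87,564.00
Write-off: 17.0 × $150 = $2,550.00
Total: $87,564.00 − $2,550.00 = $85,014.00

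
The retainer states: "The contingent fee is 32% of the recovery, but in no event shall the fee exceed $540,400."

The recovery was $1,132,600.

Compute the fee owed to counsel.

$362,432.00

32% of $1,132,600 = $362,432.00
That is under the $540,400 cap.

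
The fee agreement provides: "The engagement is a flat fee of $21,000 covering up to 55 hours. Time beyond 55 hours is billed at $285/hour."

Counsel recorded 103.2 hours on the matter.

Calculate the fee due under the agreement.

$34,737.00

Flat fee: $21,000.00
Excess hours: 103.2 − 55 = 48.2
Overrun: 48.2 × $285 = $13,737.00
Total: $21,000.00 + $13,737.00 = $34,737.00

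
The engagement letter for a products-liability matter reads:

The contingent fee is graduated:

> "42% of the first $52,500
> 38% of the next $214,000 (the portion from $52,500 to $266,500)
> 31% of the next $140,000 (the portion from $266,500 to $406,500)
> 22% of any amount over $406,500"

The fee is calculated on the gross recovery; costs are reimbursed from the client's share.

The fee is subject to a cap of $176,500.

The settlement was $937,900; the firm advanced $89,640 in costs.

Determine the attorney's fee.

$176,500.00

Fee base is the gross recovery, $937,900; costs are reimbursed separately.
First $52,500 at 42% = $22,050.00
Next $214,000 at 38% = $81,320.00
Next $140,000 at 31% = $43,400.00
Remaining $531,400 at 22% = $116,908.00
Fee: $22,050.00 + $81,320.00 + $43,400.00 + $116,908.00 = $263,678.00
$263,678.00 exceeds the $176,500 cap, so the fee is capped at $176,500.00.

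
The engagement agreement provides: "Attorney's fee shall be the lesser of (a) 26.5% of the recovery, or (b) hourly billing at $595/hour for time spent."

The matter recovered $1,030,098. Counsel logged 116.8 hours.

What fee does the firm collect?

(a) 26.5% of $1,030,098 = $272,975.97
(b) 116.8 × $595 = $69,496.00
The lesser is (b): $69,496.00.

$69,496.00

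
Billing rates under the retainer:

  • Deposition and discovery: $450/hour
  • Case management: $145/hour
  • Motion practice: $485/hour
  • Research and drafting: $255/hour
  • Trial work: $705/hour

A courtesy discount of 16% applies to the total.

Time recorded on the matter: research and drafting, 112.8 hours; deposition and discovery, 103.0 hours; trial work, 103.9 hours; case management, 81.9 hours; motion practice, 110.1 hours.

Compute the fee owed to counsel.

$179,455.50

Deposition and discovery: 103.0 × $450 = $46,350.00
Case management: 81.9 × $145 = $11,875.50
Motion practice: 110.1 × $485 = $53,398.50
Research and drafting: 112.8 × $255 = $28,764.00
Trial work: 103.9 × $705 = $73,249.50
Subtotal: $213,637.50
Less 16% discount: −$34,182.00
Total: $213,637.50 − $34,182.00 = $179,455.50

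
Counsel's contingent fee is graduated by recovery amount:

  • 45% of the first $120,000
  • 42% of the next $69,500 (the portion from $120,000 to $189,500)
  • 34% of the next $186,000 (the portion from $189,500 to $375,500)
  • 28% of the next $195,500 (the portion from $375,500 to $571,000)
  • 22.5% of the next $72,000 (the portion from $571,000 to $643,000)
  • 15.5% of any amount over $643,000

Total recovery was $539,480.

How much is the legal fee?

$192,344.40

First $120,000 at 45% = $54,000.00
Next $69,500 at 42% = $29,190.00
Next $186,000 at 34% = $63,240.00
Remaining $163,980 at 28% = $45,914.40
Fee: $54,000.00 + $29,190.00 + $63,240.00 + $45,914.40 = $192,344.40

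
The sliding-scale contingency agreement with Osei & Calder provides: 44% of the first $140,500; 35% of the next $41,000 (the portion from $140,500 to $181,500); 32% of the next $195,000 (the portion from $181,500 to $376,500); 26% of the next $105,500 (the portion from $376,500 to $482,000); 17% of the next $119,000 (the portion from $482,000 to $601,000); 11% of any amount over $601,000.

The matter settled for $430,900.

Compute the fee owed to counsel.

$152,714.00

First $140,500 at 44% = $61,820.00
Next $41,000 at 35% = $14,350.00
Next $195,000 at 32% = $62,400.00
Remaining $54,400 at 26% = $14,144.00
Fee: $61,820.00 + $14,350.00 + $62,400.00 + $14,144.00 = $152,714.00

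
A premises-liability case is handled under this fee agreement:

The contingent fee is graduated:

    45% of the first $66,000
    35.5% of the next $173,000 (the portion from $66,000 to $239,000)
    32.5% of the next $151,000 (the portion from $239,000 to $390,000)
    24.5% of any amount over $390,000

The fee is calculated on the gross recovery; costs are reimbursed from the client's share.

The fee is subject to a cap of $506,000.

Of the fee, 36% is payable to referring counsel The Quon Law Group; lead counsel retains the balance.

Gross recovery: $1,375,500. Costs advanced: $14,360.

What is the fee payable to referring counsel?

$137,389.50

Fee base is the gross recovery, $1,375,500; costs are reimbursed separately.
First $66,000 at 45% = $29,700.00
Next $173,000 at 35.5% = $61,415.00
Next $151,000 at 32.5% = $49,075.00
Remaining $985,500 at 24.5% = $241,447.50
Fee: $29,700.00 + $61,415.00 + $49,075.00 + $241,447.50 = $381,637.50
$381,637.50 is under the $506,000 cap.
Referral share: 36% of $381,637.50 = $137,389.50; lead counsel retains $381,637.50 − $137,389.50 = $244,248.00.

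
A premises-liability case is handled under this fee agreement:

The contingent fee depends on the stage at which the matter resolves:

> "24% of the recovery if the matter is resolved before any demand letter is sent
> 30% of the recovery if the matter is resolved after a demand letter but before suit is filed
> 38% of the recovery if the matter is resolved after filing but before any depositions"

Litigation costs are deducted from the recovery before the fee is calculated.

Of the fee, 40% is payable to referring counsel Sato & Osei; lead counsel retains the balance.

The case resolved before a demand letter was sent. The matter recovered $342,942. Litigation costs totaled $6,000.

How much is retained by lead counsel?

$48,519.65

Fee base (net of costs): $342,942 − $6,000 = $336,942
The matter resolved before a demand letter was sent, so the 24% rate applies.
$336,942 × 24% = $80,866.08
Referral share: 40% of $80,866.08 = $32,346.43; lead counsel retains $80,866.08 − $32,346.43 = $48,519.65.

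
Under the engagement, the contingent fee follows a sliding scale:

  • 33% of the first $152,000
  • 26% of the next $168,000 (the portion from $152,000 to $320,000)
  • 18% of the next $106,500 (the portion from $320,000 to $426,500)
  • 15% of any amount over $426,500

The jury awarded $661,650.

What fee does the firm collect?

First $152,000 at 33% = $50,160.00
Next $168,000 at 26% = $43,680.00
Next $106,500 at 18% = $19,170.00
Remaining $235,150 at 15% = $35,272.50
Fee: $50,160.00 + $43,680.00 + $19,170.00 + $35,272.50 = $148,282.50

$148,282.50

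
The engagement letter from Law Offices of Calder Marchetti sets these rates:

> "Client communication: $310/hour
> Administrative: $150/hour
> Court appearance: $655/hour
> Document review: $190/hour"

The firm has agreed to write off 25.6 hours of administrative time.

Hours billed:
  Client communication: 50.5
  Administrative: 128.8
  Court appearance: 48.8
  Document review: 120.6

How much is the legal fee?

$86,013.00

Client communication: 50.5 × $310 = $15,655.00
Administrative: 128.8 × $150 = $19,320.00
Court appearance: 48.8 × $655 = $31,964.00
Document review: 120.6 × $190 = $22,914.00
Subtotal: $89,853.00
Write-off: 25.6 × $150 = $3,840.00
Total: $89,853.00 − $3,840.00 = $86,013.00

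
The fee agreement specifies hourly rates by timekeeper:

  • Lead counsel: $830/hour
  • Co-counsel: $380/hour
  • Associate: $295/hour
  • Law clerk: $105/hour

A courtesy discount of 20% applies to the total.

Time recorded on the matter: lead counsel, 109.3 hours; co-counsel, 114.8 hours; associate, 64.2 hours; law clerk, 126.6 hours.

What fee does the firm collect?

$133,260.00

Lead counsel: 109.3 × $830 = $90,719.00
Co-counsel: 114.8 × $380 = $43,624.00
Associate: 64.2 × $295 = $18,939.00
Law clerk: 126.6 × $105 = $13,293.00
Subtotal: $166,575.00
Less 20% discount: −$33,315.00
Total: $166,575.00 − $33,315.00 = $133,260.00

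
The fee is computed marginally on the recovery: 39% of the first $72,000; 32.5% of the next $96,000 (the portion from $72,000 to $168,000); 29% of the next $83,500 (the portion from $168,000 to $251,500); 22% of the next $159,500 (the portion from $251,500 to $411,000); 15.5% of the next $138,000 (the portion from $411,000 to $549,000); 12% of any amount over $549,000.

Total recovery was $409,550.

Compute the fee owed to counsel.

First $72,000 at 39% = $28,080.00
Next $96,000 at 32.5% = $31,200.00
Next $83,500 at 29% = $24,215.00
Remaining $158,050 at 22% = $34,771.00
Fee: $28,080.00 + $31,200.00 + $24,215.00 + $34,771.00 = $118,266.00

$118,266.00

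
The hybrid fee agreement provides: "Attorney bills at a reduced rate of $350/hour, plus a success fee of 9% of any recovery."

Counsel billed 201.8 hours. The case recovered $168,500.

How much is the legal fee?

$85,795.00

Hourly: 201.8 × $350 = $70,630.00
Success fee: 9% of $168,500 = $15,165.00
Total: $70,630.00 + $15,165.00 = $85,795.00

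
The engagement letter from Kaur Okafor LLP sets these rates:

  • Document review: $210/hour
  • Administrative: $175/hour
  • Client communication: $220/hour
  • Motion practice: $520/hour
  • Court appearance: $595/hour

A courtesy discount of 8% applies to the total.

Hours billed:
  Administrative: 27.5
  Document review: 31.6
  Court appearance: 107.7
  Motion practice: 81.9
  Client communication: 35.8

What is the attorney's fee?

$115,914.48

Document review: 31.6 × $210 = $6,636.00
Administrative: 27.5 × $175 = $4,812.50
Client communication: 35.8 × $220 = $7,876.00
Motion practice: 81.9 × $520 = $42,588.00
Court appearance: 107.7 × $595 = $64,081.50
Subtotal: $125,994.00
Less 8% discount: −$10,079.52
Total: $125,994.00 − $10,079.52 = $115,914.48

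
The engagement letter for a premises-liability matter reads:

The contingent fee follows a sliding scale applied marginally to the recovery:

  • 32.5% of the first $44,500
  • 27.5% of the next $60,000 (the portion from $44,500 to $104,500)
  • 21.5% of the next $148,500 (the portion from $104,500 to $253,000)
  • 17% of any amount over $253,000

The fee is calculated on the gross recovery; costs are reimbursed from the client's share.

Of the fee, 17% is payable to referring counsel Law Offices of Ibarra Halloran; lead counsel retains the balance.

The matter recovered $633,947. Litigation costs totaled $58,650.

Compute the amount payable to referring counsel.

$21,700.67

Fee base is the gross recovery, $633,947; costs are reimbursed separately.
First $44,500 at 32.5% = $14,462.50
Next $60,000 at 27.5% = $16,500.00
Next $148,500 at 21.5% = $31,927.50
Remaining $380,947 at 17% = $64,760.99
Fee: $14,462.50 + $16,500.00 + $31,927.50 + $64,760.99 = $127,650.99
Referral share: 17% of $127,650.99 = $21,700.67; lead counsel retains $127,650.99 − $21,700.67 = $105,950.32.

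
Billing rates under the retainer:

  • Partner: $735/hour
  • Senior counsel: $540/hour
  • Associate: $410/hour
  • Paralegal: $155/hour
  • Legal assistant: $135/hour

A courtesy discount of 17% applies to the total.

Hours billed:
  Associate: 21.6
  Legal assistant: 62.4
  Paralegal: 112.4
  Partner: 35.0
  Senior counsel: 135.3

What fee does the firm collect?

$110,795.87

Partner: 35.0 × $735 = $25,725.00
Senior counsel: 135.3 × $540 = $73,062.00
Associate: 21.6 × $410 = $8,856.00
Paralegal: 112.4 × $155 = $17,422.00
Legal assistant: 62.4 × $135 = $8,424.00
Subtotal: $133,489.00
Less 17% discount: −$22,693.13
Total: $133,489.00 − $22,693.13 = $110,795.87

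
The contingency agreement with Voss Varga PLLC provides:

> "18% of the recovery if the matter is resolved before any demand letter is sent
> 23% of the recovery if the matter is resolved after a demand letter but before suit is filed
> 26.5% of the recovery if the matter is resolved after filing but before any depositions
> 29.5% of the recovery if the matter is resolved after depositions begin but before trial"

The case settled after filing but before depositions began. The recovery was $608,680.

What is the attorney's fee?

$161,300.20

The matter settled after filing but before depositions began, so the 26.5% rate applies.
$608,680 × 26.5% = $161,300.20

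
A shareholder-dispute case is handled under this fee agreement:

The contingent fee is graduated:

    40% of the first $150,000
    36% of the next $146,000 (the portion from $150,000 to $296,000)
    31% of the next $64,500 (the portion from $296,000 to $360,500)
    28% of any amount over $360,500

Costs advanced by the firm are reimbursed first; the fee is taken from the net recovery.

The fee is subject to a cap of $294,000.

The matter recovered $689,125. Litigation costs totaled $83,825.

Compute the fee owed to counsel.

Fee base (net of costs): $689,125 − $83,825 = $605,300
First $150,000 at 40% = $60,000.00
Next $146,000 at 36% = $52,560.00
Next $64,500 at 31% = $19,995.00
Remaining $244,800 at 28% = $68,544.00
Fee: $60,000.00 + $52,560.00 + $19,995.00 + $68,544.00 = $201,099.00
$201,099.00 is under the $294,000 cap.

$201,099.00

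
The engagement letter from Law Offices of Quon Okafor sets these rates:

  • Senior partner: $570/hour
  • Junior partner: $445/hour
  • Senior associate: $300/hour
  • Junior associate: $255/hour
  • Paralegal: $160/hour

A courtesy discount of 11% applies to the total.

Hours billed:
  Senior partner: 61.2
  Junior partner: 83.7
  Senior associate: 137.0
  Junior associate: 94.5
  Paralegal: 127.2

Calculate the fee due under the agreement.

$140,335.20

Senior partner: 61.2 × $570 = $34,884.00
Junior partner: 83.7 × $445 = $37,246.50
Senior associate: 137.0 × $300 = $41,100.00
Junior associate: 94.5 × $255 = $24,097.50
Paralegal: 127.2 × $160 = $20,352.00
Subtotal: $157,680.00
Less 11% discount: −$17,344.80
Total: $157,680.00 − $17,344.80 = $140,335.20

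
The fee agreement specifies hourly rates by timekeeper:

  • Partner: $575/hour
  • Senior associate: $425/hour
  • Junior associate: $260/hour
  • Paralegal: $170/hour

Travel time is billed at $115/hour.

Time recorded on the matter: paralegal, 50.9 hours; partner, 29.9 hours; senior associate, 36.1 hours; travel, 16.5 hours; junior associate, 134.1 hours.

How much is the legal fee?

Partner: 29.9 × $575 = $17,192.50
Senior associate: 36.1 × $425 = $15,342.50
Junior associate: 134.1 × $260 = $34,866.00
Paralegal: 50.9 × $170 = $8,653.00
Subtotal: $17,192.50 + $15,342.50 + $34,866.00 + $8,653.00 = $76,054.00
Travel: 16.5 × $115 = $1,897.50
Total: $76,054.00 + $1,897.50 = $77,951.50

$77,951.50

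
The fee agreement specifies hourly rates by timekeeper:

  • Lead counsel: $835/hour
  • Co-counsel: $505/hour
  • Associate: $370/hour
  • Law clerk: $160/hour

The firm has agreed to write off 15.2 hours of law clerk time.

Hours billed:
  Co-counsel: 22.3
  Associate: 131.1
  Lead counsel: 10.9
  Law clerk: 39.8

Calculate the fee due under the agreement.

Lead counsel: 10.9 × $835 = $9,101.50
Co-counsel: 22.3 × $505 = $11,261.50
Associate: 131.1 × $370 = $48,507.00
Law clerk: 39.8 × $160 = $6,368.00
Subtotal: $75,238.00
Write-off: 15.2 × $160 = $2,432.00
Total: $75,238.00 − $2,432.00 = $72,806.00

$72,806.00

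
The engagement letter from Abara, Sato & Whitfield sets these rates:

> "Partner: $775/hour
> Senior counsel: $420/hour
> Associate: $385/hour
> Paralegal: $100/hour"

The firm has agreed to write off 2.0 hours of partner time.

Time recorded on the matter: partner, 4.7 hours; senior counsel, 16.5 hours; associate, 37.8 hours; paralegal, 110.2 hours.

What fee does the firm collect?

Partner: 4.7 × $775 = $3,642.50
Senior counsel: 16.5 × $420 = $6,930.00
Associate: 37.8 × $385 = $14,553.00
Paralegal: 110.2 × $100 = $11,020.00
Subtotal: $36,145.50
Write-off: 2.0 × $775 = $1,550.00
Total: $36,145.50 − $1,550.00 = $34,595.50

$34,595.50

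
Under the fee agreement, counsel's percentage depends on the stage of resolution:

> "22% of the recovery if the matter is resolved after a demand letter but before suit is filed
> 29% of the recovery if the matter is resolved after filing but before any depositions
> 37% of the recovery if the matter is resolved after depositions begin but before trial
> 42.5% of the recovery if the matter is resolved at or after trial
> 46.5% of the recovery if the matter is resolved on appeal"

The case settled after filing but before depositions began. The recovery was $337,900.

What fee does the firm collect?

The matter settled after filing but before depositions began, so the 29% rate applies.
$337,900 × 29% = $97,991.00

$97,991.00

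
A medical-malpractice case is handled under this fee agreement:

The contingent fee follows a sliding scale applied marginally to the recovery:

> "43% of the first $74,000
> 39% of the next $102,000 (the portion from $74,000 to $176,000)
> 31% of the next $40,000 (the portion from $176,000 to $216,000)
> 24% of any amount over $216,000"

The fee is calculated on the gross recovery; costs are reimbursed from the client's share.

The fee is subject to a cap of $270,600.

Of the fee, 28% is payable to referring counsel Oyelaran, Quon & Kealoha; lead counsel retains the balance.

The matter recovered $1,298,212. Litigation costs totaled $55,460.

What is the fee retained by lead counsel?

Fee base is the gross recovery, $1,298,212; costs are reimbursed separately.
First $74,000 at 43% = $31,820.00
Next $102,000 at 39% = $39,780.00
Next $40,000 at 31% = $12,400.00
Remaining $1,082,212 at 24% = $259,730.88
Fee: $31,820.00 + $39,780.00 + $12,400.00 + $259,730.88 = $343,730.88
$343,730.88 exceeds the $270,600 cap, so the fee is capped at $270,600.00.
Referral share: 28% of $270,600.00 = $75,768.00; lead counsel retains $270,600.00 − $75,768.00 = $194,832.00.

$194,832.00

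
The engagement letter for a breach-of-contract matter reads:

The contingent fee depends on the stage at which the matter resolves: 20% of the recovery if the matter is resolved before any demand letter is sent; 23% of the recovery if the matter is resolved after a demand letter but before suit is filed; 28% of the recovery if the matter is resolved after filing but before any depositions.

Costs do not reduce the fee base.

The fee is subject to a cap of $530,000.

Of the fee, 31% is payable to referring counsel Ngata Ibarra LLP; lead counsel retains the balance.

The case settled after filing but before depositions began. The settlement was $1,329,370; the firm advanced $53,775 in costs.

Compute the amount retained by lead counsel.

Fee base is the gross recovery, $1,329,370; costs are reimbursed separately.
The matter settled after filing but before depositions began, so the 28% rate applies.
$1,329,370 × 28% = $372,223.60
$372,223.60 is under the $530,000 cap.
Referral share: 31% of $372,223.60 = $115,389.32; lead counsel retains $372,223.60 − $115,389.32 = $256,834.28.

$256,834.28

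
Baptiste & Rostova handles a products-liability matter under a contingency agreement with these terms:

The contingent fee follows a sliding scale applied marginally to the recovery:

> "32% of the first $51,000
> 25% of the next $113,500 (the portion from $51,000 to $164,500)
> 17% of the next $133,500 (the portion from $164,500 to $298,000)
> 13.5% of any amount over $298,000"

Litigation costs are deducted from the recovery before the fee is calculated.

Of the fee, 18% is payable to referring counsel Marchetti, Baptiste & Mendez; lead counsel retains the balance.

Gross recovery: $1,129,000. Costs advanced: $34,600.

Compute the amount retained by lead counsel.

$143,421.28

Fee base (net of costs): $1,129,000 − $34,600 = $1,094,400
First $51,000 at 32% = $16,320.00
Next $113,500 at 25% = $28,375.00
Next $133,500 at 17% = $22,695.00
Remaining $796,400 at 13.5% = $107,514.00
Fee: $16,320.00 + $28,375.00 + $22,695.00 + $107,514.00 = $174,904.00
Referral share: 18% of $174,904.00 = $31,482.72; lead counsel retains $174,904.00 − $31,482.72 = $143,421.28.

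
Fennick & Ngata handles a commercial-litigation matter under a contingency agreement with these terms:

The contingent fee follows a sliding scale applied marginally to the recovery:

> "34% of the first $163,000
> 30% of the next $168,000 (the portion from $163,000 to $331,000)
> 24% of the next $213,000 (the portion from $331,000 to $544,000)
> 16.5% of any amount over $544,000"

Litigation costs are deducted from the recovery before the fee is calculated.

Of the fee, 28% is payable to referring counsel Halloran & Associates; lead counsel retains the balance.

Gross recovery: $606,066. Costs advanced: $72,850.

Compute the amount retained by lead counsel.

Fee base (net of costs): $606,066 − $72,850 = $533,216
First $163,000 at 34% = $55,420.00
Next $168,000 at 30% = $50,400.00
Remaining $202,216 at 24% = $48,531.84
Fee: $55,420.00 + $50,400.00 + $48,531.84 = $154,351.84
Referral share: 28% of $154,351.84 = $43,218.52; lead counsel retains $154,351.84 − $43,218.52 = $111,133.32.

$111,133.32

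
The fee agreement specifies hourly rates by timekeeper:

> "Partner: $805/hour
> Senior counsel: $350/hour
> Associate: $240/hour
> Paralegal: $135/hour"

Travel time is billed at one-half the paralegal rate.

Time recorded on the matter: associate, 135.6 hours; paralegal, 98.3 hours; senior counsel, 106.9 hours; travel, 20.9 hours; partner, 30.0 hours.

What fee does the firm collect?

Partner: 30.0 × $805 = $24,150.00
Senior counsel: 106.9 × $350 = $37,415.00
Associate: 135.6 × $240 = $32,544.00
Paralegal: 98.3 × $135 = $13,270.50
Subtotal: $24,150.00 + $37,415.00 + $32,544.00 + $13,270.50 = $107,379.50
Travel: 20.9 × ($135 ÷ 2) = 20.9 × $67.50 = $1,410.75
Total: $107,379.50 + $1,410.75 = $108,790.25

$108,790.25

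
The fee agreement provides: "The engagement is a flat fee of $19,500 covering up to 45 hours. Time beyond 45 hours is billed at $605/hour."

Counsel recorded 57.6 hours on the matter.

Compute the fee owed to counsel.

Flat fee: $19,500.00
Excess hours: 57.6 − 45 = 12.6
Overrun: 12.6 × $605 = $7,623.00
Total: $19,500.00 + $7,623.00 = $27,123.00

$27,123.00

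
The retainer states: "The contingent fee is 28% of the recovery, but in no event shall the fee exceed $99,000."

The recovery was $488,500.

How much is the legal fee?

$99,000.00

28% of $488,500 = $136,780.00
That exceeds the $99,000 cap, so the fee is capped at $99,000.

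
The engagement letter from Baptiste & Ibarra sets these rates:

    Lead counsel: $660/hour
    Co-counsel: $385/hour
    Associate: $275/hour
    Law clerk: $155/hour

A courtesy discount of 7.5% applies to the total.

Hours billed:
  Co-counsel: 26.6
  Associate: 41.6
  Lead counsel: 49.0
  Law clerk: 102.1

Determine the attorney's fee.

$64,608.01

Lead counsel: 49.0 × $660 = $32,340.00
Co-counsel: 26.6 × $385 = $10,241.00
Associate: 41.6 × $275 = $11,440.00
Law clerk: 102.1 × $155 = $15,825.50
Subtotal: $69,846.50
Less 7.5% discount: −$5,238.49
Total: $69,846.50 − $5,238.49 = $64,608.01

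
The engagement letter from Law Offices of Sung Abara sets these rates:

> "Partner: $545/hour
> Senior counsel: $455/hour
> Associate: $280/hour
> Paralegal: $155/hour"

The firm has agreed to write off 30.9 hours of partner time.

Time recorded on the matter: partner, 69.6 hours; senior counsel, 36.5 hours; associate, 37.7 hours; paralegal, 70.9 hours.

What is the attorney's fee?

Partner: 69.6 × $545 = $37,932.00
Senior counsel: 36.5 × $455 = $16,607.50
Associate: 37.7 × $280 = $10,556.00
Paralegal: 70.9 × $155 = $10,989.50
Subtotal: $76,085.00
Write-off: 30.9 × $545 = $16,840.50
Total: $76,085.00 − $16,840.50 = $59,244.50

$59,244.50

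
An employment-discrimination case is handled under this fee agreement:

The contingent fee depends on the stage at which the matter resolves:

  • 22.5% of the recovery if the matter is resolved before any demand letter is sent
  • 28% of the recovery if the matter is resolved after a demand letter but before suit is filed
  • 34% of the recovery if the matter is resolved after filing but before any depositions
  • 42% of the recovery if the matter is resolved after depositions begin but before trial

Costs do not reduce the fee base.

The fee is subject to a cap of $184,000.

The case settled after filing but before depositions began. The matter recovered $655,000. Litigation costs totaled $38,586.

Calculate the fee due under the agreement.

$184,000.00

Fee base is the gross recovery, $655,000; costs are reimbursed separately.
The matter settled after filing but before depositions began, so the 34% rate applies.
$655,000 × 34% = $222,700.00
$222,700.00 exceeds the $184,000 cap, so the fee is capped at $184,000.00.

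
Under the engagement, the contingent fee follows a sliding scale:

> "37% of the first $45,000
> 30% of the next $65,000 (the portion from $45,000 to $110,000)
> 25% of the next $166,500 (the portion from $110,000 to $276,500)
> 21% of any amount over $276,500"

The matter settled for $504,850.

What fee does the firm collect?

First $45,000 at 37% = $16,650.00
Next $65,000 at 30% = $19,500.00
Next $166,500 at 25% = $41,625.00
Remaining $228,350 at 21% = $47,953.50
Fee: $16,650.00 + $19,500.00 + $41,625.00 + $47,953.50 = $125,728.50

$125,728.50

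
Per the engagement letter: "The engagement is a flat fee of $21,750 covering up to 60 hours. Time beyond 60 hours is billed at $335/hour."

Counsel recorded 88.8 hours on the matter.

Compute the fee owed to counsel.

Flat fee: $21,750.00
Excess hours: 88.8 − 60 = 28.8
Overrun: 28.8 × $335 = $9,648.00
Total: $21,750.00 + $9,648.00 = $31,398.00

$31,398.00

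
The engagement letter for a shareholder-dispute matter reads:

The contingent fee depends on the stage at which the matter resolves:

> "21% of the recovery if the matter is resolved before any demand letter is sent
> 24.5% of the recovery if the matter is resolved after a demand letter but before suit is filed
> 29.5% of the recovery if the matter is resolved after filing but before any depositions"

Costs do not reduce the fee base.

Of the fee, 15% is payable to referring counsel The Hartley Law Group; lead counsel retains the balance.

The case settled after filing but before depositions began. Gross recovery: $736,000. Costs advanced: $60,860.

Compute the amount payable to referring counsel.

Fee base is the gross recovery, $736,000; costs are reimbursed separately.
The matter settled after filing but before depositions began, so the 29.5% rate applies.
$736,000 × 29.5% = $217,120.00
Referral share: 15% of $217,120.00 = $32,568.00; lead counsel retains $217,120.00 − $32,568.00 = $184,552.00.

$32,568.00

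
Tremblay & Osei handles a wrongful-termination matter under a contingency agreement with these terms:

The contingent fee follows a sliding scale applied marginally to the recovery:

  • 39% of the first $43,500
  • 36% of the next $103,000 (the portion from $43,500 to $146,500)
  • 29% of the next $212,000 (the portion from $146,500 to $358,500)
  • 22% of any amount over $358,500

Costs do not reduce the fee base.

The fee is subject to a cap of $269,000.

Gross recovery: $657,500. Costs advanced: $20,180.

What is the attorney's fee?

$181,305.00

Fee base is the gross recovery, $657,500; costs are reimbursed separately.
First $43,500 at 39% = $16,965.00
Next $103,000 at 36% = $37,080.00
Next $212,000 at 29% = $61,480.00
Remaining $299,000 at 22% = $65,780.00
Fee: $16,965.00 + $37,080.00 + $61,480.00 + $65,780.00 = $181,305.00
$181,305.00 is under the $269,000 cap.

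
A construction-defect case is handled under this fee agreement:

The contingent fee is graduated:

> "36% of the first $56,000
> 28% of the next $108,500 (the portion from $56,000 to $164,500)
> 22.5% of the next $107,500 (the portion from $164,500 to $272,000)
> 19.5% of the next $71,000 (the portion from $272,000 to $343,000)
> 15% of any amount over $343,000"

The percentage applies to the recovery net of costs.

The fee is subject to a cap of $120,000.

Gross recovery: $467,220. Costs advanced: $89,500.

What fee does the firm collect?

Fee base (net of costs): $467,220 − $89,500 = $377,720
First $56,000 at 36% = $20,160.00
Next $108,500 at 28% = $30,380.00
Next $107,500 at 22.5% = $24,187.50
Next $71,000 at 19.5% = $13,845.00
Remaining $34,720 at 15% = $5,208.00
Fee: $20,160.00 + $30,380.00 + $24,187.50 + $13,845.00 + $5,208.00 = $93,780.50
$93,780.50 is under the $120,000 cap.

$93,780.50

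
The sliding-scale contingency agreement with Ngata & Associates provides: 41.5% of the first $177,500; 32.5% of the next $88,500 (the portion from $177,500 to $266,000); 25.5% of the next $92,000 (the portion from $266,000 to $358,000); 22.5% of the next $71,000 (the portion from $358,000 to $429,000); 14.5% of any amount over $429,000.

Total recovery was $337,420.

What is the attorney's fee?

First $177,500 at 41.5% = $73,662.50
Next $88,500 at 32.5% = $28,762.50
Remaining $71,420 at 25.5% = $18,212.10
Fee: $73,662.50 + $28,762.50 + $18,212.10 = $120,637.10

$120,637.10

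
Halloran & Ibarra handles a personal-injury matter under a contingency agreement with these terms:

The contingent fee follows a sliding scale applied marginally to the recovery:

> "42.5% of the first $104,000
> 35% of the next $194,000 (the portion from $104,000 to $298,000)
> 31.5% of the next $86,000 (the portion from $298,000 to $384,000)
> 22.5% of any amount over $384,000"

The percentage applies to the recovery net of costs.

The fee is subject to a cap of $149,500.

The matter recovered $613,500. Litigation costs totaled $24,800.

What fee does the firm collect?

$149,500.00

Fee base (net of costs): $613,500 − $24,800 = $588,700
First $104,000 at 42.5% = $44,200.00
Next $194,000 at 35% = $67,900.00
Next $86,000 at 31.5% = $27,090.00
Remaining $204,700 at 22.5% = $46,057.50
Fee: $44,200.00 + $67,900.00 + $27,090.00 + $46,057.50 = $185,247.50
$185,247.50 exceeds the $149,500 cap, so the fee is capped at $149,500.00.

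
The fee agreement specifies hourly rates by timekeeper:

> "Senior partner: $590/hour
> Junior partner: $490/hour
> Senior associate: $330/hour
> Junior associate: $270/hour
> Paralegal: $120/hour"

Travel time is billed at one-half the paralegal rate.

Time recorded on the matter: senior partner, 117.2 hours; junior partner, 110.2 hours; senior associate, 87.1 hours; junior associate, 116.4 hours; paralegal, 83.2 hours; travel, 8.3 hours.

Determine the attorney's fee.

$193,799.00

Senior partner: 117.2 × $590 = $69,148.00
Junior partner: 110.2 × $490 = $53,998.00
Senior associate: 87.1 × $330 = $28,743.00
Junior associate: 116.4 × $270 = $31,428.00
Paralegal: 83.2 × $120 = $9,984.00
Subtotal: $69,148.00 + $53,998.00 + $28,743.00 + $31,428.00 + $9,984.00 = $193,301.00
Travel: 8.3 × ($120 ÷ 2) = 8.3 × $60.00 = $498.00
Total: $193,301.00 + $498.00 = $193,799.00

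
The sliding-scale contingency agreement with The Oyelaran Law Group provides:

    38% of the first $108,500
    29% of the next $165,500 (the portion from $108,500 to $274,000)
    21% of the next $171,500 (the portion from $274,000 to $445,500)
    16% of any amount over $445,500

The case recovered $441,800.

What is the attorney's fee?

$124,463.00

First $108,500 at 38% = $41,230.00
Next $165,500 at 29% = $47,995.00
Remaining $167,800 at 21% = $35,238.00
Fee: $41,230.00 + $47,995.00 + $35,238.00 = $124,463.00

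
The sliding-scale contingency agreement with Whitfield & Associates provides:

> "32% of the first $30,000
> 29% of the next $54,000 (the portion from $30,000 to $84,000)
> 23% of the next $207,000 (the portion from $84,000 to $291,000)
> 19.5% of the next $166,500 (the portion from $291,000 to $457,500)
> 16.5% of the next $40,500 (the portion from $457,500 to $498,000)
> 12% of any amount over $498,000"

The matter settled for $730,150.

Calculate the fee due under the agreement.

$139,878.00

First $30,000 at 32% = $9,600.00
Next $54,000 at 29% = $15,660.00
Next $207,000 at 23% = $47,610.00
Next $166,500 at 19.5% = $32,467.50
Next $40,500 at 16.5% = $6,682.50
Remaining $232,150 at 12% = $27,858.00
Fee: $9,600.00 + $15,660.00 + $47,610.00 + $32,467.50 + $6,682.50 + $27,858.00 = $139,878.00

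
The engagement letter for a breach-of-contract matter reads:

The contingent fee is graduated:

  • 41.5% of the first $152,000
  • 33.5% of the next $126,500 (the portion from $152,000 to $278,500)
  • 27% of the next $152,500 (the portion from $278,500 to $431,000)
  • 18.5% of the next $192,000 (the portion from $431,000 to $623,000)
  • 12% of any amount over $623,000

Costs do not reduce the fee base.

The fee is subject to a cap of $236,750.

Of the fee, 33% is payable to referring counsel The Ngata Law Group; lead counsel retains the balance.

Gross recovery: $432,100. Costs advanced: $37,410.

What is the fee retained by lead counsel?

Fee base is the gross recovery, $432,100; costs are reimbursed separately.
First $152,000 at 41.5% = $63,080.00
Next $126,500 at 33.5% = $42,377.50
Next $152,500 at 27% = $41,175.00
Remaining $1,100 at 18.5% = $203.50
Fee: $63,080.00 + $42,377.50 + $41,175.00 + $203.50 = $146,836.00
$146,836.00 is under the $236,750 cap.
Referral share: 33% of $146,836.00 = $48,455.88; lead counsel retains $146,836.00 − $48,455.88 = $98,380.12.

$98,380.12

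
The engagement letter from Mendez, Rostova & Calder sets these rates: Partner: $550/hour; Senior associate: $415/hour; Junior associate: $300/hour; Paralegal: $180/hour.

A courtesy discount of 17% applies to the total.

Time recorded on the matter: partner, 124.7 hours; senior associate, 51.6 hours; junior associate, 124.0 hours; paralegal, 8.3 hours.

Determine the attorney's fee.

Partner: 124.7 × $550 = $68,585.00
Senior associate: 51.6 × $415 = $21,414.00
Junior associate: 124.0 × $300 = $37,200.00
Paralegal: 8.3 × $180 = $1,494.00
Subtotal: $128,693.00
Less 17% discount: −$21,877.81
Total: $128,693.00 − $21,877.81 = $106,815.19

$106,815.19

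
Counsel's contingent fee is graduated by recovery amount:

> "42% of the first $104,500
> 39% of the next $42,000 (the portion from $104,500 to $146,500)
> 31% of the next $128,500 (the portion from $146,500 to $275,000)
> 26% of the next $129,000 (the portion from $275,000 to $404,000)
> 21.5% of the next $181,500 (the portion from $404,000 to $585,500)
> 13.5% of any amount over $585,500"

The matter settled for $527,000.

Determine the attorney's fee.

First $104,500 at 42% = $43,890.00
Next $42,000 at 39% = $16,380.00
Next $128,500 at 31% = $39,835.00
Next $129,000 at 26% = $33,540.00
Remaining $123,000 at 21.5% = $26,445.00
Fee: $43,890.00 + $16,380.00 + $39,835.00 + $33,540.00 + $26,445.00 = $160,090.00

$160,090.00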